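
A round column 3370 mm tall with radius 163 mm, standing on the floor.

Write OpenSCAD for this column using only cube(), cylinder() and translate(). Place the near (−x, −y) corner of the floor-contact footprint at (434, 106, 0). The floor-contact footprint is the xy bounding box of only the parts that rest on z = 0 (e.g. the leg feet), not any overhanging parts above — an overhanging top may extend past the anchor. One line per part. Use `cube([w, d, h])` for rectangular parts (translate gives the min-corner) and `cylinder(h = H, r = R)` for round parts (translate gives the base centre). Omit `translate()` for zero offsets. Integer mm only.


translate([597, 269, 0]) cylinder(h = 3370, r = 163);


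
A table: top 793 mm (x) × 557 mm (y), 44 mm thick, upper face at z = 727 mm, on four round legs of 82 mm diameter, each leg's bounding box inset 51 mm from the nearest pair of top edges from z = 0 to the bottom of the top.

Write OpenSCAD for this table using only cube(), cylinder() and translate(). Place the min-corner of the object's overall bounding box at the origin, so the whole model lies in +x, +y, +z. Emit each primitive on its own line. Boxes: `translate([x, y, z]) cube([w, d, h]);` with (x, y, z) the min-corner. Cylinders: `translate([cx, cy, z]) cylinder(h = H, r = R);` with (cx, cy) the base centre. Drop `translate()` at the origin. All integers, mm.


translate([0, 0, 683]) cube([793, 557, 44]);
translate([92, 92, 0]) cylinder(h = 683, r = 41);
translate([701, 92, 0]) cylinder(h = 683, r = 41);
translate([92, 465, 0]) cylinder(h = 683, r = 41);
translate([701, 465, 0]) cylinder(h = 683, r = 41);


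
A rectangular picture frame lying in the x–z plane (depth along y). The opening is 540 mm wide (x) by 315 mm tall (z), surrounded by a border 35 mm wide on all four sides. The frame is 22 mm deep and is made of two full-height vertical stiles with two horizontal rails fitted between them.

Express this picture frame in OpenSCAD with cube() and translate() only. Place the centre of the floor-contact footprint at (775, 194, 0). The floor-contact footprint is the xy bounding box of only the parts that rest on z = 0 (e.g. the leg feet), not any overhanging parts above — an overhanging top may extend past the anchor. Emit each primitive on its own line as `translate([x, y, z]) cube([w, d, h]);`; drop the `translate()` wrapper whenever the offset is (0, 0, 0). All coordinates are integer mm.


translate([470, 183, 0]) cube([35, 22, 385]);
translate([1045, 183, 0]) cube([35, 22, 385]);
translate([505, 183, 0]) cube([540, 22, 35]);
translate([505, 183, 350]) cube([540, 22, 35]);


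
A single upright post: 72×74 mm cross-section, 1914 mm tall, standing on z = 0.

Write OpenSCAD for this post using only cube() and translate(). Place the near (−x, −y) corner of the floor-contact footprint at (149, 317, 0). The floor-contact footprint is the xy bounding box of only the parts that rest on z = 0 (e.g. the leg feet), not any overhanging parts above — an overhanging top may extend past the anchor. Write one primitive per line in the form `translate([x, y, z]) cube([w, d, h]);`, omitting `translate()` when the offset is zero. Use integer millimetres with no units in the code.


translate([149, 317, 0]) cube([72, 74, 1914]);


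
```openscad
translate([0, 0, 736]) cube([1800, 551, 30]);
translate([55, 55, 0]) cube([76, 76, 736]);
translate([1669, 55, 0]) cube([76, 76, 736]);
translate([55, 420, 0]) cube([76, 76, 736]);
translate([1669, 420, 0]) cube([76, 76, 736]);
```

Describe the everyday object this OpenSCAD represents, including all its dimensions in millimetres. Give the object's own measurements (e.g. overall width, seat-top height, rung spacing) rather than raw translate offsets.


A rectangular dining table. The top is 1800×551×30 mm with its upper surface at z = 766 mm. It stands on four 76×76 mm square legs, each inset 55 mm from the nearest pair of top edges, running from the floor to the underside of the top.


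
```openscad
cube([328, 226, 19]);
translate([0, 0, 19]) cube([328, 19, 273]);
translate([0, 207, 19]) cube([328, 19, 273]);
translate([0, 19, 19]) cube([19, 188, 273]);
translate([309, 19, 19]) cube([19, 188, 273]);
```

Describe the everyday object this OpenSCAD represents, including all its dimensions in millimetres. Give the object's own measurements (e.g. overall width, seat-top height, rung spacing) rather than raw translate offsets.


An open-topped rectangular box: outside dimensions 328×226×292 mm, with a uniform wall and base thickness of 19 mm. The base is a full 328×226 slab on the floor; four walls sit on top of the base. The front and back walls (the −y and +y sides) span the full width; the two side walls fit between them.


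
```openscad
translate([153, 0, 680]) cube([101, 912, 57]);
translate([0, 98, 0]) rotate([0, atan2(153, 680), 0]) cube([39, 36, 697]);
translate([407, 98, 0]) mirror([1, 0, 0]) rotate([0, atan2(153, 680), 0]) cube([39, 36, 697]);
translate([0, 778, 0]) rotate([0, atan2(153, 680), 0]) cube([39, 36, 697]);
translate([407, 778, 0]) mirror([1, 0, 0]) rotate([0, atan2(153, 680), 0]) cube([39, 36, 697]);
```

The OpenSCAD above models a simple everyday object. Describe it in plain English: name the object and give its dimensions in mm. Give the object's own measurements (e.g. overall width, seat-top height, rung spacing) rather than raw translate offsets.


A sawhorse. A 101×912×57 mm beam (x, y, z) sits on two A-frame leg pairs. Each pair is two raked legs of 39×36 mm section (36 mm along y) splaying symmetrically in x. Each leg rises 680 mm vertically over 153 mm of horizontal reach and is 697 mm long along its own axis. Every leg's outer bottom edge rests on the floor and its outer top edge meets a bottom edge of the beam — the left legs (tilting toward +x) meet the beam's −x bottom edge, the right legs (their mirror images, tilting toward −x) meet its +x bottom edge — so the leg tops tuck under the beam, the beam's underside is 680 mm above the floor, and the feet are 407 mm apart outside-to-outside with the beam centred between them. The two leg pairs are set in 98 mm from either end of the beam.


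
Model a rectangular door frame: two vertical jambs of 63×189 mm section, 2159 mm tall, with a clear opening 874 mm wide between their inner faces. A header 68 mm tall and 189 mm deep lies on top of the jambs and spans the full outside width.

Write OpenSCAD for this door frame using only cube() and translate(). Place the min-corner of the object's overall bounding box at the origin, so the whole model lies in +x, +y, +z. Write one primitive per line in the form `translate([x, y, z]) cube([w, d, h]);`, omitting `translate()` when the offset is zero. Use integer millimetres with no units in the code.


cube([63, 189, 2159]);
translate([937, 0, 0]) cube([63, 189, 2159]);
translate([0, 0, 2159]) cube([1000, 189, 68]);


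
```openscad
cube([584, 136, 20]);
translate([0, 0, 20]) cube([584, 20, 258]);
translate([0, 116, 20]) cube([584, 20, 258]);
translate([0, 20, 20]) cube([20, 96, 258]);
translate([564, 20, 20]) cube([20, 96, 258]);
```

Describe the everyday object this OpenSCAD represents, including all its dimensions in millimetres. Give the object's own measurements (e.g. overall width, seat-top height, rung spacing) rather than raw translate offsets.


An open-topped rectangular box: outside dimensions 584×136×278 mm, with a uniform wall and base thickness of 20 mm. The base is a full 584×136 slab on the floor; four walls sit on top of the base. The front and back walls (the −y and +y sides) span the full width; the two side walls fit between them.


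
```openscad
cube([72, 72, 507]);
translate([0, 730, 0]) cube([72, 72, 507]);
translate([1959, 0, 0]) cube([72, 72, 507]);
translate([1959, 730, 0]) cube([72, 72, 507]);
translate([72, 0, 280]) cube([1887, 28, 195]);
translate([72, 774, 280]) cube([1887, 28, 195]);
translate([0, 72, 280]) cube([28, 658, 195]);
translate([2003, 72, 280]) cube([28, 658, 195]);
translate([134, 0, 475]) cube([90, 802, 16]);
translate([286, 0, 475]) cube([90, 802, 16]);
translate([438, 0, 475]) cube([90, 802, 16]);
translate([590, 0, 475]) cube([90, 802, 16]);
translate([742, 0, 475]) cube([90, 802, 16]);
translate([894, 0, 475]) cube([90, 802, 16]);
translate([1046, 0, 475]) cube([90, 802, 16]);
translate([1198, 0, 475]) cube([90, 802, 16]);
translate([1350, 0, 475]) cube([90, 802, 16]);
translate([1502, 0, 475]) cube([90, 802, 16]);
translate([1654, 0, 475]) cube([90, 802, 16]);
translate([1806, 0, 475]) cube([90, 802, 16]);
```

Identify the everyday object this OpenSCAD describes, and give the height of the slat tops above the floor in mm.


A bed frame. The slat-top height is 491 mm.

Four posts, four rails, and a row of slats — a bed frame. Slats sit on the rails at z = 280 + 195 = 475; with slat thickness 16, the top is 491 mm.


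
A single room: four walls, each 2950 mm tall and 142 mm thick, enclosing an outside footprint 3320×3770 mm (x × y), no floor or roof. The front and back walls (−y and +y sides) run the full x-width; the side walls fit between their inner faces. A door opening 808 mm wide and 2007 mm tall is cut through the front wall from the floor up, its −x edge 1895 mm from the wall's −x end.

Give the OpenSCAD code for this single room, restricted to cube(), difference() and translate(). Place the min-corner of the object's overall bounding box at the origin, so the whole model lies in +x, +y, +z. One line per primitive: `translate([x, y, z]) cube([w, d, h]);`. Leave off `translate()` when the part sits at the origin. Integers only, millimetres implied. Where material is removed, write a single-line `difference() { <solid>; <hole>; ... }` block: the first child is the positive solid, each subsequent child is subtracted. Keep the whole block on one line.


difference() { cube([3320, 142, 2950]); translate([1895, 0, 0]) cube([808, 142, 2007]); }
translate([0, 3628, 0]) cube([3320, 142, 2950]);
translate([0, 142, 0]) cube([142, 3486, 2950]);
translate([3178, 142, 0]) cube([142, 3486, 2950]);


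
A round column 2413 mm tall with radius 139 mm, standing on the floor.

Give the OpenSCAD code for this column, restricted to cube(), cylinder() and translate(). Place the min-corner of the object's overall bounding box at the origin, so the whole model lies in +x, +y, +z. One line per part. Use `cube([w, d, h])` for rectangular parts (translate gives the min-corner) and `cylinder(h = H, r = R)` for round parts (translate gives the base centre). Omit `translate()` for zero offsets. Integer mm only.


translate([139, 139, 0]) cylinder(h = 2413, r = 139);


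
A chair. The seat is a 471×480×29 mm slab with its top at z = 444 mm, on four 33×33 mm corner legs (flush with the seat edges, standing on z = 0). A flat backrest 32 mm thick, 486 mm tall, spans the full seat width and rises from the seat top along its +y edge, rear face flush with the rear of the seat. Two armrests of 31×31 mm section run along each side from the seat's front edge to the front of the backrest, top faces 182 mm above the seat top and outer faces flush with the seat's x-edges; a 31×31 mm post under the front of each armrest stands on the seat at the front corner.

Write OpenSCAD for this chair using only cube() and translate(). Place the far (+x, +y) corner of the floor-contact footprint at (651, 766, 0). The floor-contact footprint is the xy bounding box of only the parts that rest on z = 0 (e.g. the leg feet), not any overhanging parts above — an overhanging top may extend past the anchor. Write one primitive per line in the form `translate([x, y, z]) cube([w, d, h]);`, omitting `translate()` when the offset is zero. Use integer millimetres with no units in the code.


translate([180, 286, 415]) cube([471, 480, 29]);
translate([180, 286, 0]) cube([33, 33, 415]);
translate([618, 286, 0]) cube([33, 33, 415]);
translate([180, 733, 0]) cube([33, 33, 415]);
translate([618, 733, 0]) cube([33, 33, 415]);
translate([180, 734, 444]) cube([471, 32, 486]);
translate([180, 286, 595]) cube([31, 448, 31]);
translate([620, 286, 595]) cube([31, 448, 31]);
translate([180, 286, 444]) cube([31, 31, 151]);
translate([620, 286, 444]) cube([31, 31, 151]);


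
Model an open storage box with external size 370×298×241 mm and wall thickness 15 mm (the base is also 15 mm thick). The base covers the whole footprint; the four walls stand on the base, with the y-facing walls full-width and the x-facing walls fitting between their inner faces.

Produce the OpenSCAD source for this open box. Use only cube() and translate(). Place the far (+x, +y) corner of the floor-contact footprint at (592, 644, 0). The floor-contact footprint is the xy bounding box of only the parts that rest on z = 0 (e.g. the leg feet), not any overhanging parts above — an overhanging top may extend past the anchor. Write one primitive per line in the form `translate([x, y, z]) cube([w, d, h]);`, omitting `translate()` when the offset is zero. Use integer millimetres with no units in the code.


translate([222, 346, 0]) cube([370, 298, 15]);
translate([222, 346, 15]) cube([370, 15, 226]);
translate([222, 629, 15]) cube([370, 15, 226]);
translate([222, 361, 15]) cube([15, 268, 226]);
translate([577, 361, 15]) cube([15, 268, 226]);


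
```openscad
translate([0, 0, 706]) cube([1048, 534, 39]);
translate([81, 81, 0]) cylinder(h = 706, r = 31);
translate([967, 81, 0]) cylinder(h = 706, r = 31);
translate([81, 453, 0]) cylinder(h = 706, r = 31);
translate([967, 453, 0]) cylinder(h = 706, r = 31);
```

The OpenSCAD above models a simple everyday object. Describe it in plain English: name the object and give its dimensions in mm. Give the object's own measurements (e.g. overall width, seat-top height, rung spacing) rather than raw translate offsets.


A table: top 1048 mm (x) × 534 mm (y), 39 mm thick, upper face at z = 745 mm, on four round legs of 62 mm diameter, each leg's bounding box inset 50 mm from the nearest pair of top edges from z = 0 to the bottom of the top.


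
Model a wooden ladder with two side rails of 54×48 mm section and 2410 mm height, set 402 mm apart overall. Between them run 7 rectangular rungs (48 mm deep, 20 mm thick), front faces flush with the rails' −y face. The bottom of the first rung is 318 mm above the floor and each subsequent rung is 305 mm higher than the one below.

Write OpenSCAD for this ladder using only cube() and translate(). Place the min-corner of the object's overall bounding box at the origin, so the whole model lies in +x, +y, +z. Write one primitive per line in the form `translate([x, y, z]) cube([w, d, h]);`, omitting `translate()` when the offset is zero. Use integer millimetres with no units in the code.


cube([54, 48, 2410]);
translate([348, 0, 0]) cube([54, 48, 2410]);
translate([54, 0, 318]) cube([294, 48, 20]);
translate([54, 0, 623]) cube([294, 48, 20]);
translate([54, 0, 928]) cube([294, 48, 20]);
translate([54, 0, 1233]) cube([294, 48, 20]);
translate([54, 0, 1538]) cube([294, 48, 20]);
translate([54, 0, 1843]) cube([294, 48, 20]);
translate([54, 0, 2148]) cube([294, 48, 20]);


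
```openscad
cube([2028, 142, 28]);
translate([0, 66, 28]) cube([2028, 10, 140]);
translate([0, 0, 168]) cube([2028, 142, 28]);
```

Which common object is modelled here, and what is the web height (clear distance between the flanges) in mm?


An I-beam. The web height is 140 mm.

Two wide flanges with a thin centred web — an I-beam. Overall 196 mm minus two 28 mm flanges gives a web of 196 − 2·28 = 140 mm.


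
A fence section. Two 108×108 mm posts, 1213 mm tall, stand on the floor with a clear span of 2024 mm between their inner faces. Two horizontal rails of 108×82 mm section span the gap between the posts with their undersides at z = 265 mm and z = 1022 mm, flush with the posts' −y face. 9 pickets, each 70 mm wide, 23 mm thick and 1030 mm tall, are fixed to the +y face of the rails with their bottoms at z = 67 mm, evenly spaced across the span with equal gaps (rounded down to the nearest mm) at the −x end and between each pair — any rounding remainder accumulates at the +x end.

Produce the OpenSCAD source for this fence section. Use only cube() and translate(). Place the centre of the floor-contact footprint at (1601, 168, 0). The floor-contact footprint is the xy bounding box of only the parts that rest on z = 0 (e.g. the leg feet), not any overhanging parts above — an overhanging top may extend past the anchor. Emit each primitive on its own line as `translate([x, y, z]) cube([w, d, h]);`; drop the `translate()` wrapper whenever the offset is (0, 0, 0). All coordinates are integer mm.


translate([481, 114, 0]) cube([108, 108, 1213]);
translate([2613, 114, 0]) cube([108, 108, 1213]);
translate([589, 114, 265]) cube([2024, 108, 82]);
translate([589, 114, 1022]) cube([2024, 108, 82]);
translate([728, 222, 67]) cube([70, 23, 1030]);
translate([937, 222, 67]) cube([70, 23, 1030]);
translate([1146, 222, 67]) cube([70, 23, 1030]);
translate([1355, 222, 67]) cube([70, 23, 1030]);
translate([1564, 222, 67]) cube([70, 23, 1030]);
translate([1773, 222, 67]) cube([70, 23, 1030]);
translate([1982, 222, 67]) cube([70, 23, 1030]);
translate([2191, 222, 67]) cube([70, 23, 1030]);
translate([2400, 222, 67]) cube([70, 23, 1030]);


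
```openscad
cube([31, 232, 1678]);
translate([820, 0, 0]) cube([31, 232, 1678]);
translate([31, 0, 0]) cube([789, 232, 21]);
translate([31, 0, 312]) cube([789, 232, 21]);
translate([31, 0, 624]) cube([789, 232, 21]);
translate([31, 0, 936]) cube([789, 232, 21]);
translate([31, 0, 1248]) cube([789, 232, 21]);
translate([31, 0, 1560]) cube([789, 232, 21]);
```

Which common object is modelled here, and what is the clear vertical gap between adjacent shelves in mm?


A bookshelf. The clear shelf gap is 291 mm.

Two tall side panels with 6 horizontal boards between them — a bookshelf. The first two shelf undersides are at z = 0 and z = 312; with shelf thickness 21, the clear gap is 312 − 0 − 21 = 291 mm.


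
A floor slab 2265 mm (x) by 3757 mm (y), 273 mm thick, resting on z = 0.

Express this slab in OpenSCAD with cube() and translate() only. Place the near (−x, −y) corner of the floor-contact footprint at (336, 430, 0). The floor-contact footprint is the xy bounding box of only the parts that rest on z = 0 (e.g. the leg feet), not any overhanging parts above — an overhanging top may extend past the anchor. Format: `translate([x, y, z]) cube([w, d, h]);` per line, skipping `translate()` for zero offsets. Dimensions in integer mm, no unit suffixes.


translate([336, 430, 0]) cube([2265, 3757, 273]);


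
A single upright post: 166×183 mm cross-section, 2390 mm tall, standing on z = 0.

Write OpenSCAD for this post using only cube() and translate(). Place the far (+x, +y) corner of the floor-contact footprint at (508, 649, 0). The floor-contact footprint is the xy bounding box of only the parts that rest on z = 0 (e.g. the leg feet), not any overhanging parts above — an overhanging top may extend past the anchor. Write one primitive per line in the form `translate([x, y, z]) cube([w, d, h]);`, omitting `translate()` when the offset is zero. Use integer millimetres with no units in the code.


translate([342, 466, 0]) cube([166, 183, 2390]);


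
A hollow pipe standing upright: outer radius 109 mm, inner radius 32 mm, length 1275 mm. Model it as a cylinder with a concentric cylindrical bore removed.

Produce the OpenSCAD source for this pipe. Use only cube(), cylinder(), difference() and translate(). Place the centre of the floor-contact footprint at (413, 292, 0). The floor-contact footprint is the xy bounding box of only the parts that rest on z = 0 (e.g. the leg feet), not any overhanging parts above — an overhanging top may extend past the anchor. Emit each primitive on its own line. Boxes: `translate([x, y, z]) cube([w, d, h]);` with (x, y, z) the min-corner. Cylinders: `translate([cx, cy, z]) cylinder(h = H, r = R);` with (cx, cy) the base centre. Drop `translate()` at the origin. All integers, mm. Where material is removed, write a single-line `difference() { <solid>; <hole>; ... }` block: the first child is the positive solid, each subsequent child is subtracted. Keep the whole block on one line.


difference() { translate([413, 292, 0]) cylinder(h = 1275, r = 109); translate([413, 292, 0]) cylinder(h = 1275, r = 32); }


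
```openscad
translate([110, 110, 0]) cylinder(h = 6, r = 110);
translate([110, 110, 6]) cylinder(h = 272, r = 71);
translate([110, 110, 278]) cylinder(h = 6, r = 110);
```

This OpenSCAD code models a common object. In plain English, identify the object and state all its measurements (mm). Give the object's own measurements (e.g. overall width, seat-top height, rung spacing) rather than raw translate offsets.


A spool: two coaxial disc flanges of radius 110 mm and thickness 6 mm, joined by a core cylinder of radius 71 mm and height 272 mm. The lower flange rests on z = 0 and the three cylinders share a vertical axis.


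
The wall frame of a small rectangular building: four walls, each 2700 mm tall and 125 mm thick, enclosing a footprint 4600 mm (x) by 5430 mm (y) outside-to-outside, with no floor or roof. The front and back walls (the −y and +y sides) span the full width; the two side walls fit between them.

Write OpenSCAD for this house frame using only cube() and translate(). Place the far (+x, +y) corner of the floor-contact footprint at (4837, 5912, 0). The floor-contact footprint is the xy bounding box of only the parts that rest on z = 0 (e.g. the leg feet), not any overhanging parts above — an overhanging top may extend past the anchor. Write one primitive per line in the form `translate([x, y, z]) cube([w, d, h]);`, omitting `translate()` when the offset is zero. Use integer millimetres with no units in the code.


translate([237, 482, 0]) cube([4600, 125, 2700]);
translate([237, 5787, 0]) cube([4600, 125, 2700]);
translate([237, 607, 0]) cube([125, 5180, 2700]);
translate([4712, 607, 0]) cube([125, 5180, 2700]);


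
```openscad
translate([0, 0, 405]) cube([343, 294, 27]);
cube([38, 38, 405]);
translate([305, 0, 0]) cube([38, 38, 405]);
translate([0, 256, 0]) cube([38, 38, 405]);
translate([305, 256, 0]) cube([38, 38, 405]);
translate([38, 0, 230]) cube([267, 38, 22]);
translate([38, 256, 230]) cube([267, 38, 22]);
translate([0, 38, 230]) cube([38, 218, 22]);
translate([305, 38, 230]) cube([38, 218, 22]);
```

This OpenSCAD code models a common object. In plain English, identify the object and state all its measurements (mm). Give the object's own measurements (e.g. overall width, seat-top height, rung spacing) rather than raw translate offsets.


A simple wooden stool: a rectangular seat 343 mm (x) by 294 mm (y), 27 mm thick, top face at z = 432 mm, on four square legs, each 38×38 mm in cross-section. The legs rest on z = 0, each flush with a corner of the seat. Four stretchers, 38 mm wide and 22 mm tall, connect adjacent legs with their undersides at z = 230 mm, each running between the inner faces of the legs it joins and aligned with the legs' outer faces on the other axis.


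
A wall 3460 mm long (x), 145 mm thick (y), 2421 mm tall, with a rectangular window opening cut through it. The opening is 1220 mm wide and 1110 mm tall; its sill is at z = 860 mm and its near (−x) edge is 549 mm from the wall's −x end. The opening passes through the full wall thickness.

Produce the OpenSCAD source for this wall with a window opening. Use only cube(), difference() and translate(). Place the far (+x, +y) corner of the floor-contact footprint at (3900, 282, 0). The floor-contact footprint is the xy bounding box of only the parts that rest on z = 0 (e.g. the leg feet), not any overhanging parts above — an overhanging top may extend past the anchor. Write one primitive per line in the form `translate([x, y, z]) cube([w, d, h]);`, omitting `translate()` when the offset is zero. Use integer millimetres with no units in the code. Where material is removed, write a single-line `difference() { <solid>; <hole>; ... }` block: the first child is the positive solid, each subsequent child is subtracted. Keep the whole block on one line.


difference() { translate([440, 137, 0]) cube([3460, 145, 2421]); translate([989, 137, 860]) cube([1220, 145, 1110]); }


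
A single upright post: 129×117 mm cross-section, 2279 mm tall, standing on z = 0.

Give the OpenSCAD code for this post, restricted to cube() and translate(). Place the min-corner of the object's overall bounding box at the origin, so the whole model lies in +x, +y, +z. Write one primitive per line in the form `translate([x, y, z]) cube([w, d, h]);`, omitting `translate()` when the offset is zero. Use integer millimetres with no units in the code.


cube([129, 117, 2279]);


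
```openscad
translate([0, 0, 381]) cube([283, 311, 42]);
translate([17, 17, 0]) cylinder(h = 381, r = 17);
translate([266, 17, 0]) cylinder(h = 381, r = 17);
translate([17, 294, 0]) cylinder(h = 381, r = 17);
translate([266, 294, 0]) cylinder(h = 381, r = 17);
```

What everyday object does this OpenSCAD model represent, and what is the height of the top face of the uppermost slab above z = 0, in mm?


A stool. The seat height is 423 mm.

A 283×311×42 slab at z = 381 on four corner cylinders — a stool. The seat top is 381 + 42 = 423 mm.


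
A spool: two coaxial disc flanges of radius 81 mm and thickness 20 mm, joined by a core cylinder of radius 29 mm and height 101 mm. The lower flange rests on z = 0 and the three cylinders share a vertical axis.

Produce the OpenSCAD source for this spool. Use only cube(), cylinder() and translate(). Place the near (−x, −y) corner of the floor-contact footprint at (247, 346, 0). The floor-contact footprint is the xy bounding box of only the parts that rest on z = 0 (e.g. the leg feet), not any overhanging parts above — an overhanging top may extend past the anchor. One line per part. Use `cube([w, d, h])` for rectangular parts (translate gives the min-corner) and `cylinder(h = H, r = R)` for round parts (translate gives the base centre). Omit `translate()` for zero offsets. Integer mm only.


translate([328, 427, 0]) cylinder(h = 20, r = 81);
translate([328, 427, 20]) cylinder(h = 101, r = 29);
translate([328, 427, 121]) cylinder(h = 20, r = 81);


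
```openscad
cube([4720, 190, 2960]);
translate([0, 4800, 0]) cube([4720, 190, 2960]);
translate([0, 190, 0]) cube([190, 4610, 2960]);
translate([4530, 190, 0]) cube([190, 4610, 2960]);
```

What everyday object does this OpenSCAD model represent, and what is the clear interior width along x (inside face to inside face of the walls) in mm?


A house (or room) frame. The interior width is 4340 mm.

Four 2960 mm walls enclosing a rectangle with no floor or roof — a room or house frame. Outside width is 4720 mm and wall thickness is 190 mm, so the interior width is 4720 − 2 × 190 = 4340 mm.


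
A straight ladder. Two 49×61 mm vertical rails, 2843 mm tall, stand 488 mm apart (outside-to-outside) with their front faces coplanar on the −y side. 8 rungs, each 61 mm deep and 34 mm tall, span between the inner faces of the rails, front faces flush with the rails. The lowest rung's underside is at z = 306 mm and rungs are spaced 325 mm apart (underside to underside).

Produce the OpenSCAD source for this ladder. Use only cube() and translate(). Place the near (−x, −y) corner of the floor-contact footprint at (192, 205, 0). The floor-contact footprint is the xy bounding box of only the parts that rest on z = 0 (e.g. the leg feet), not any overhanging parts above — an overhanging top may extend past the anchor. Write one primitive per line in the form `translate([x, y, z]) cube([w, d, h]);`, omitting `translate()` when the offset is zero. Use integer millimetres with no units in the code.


translate([192, 205, 0]) cube([49, 61, 2843]);
translate([631, 205, 0]) cube([49, 61, 2843]);
translate([241, 205, 306]) cube([390, 61, 34]);
translate([241, 205, 631]) cube([390, 61, 34]);
translate([241, 205, 956]) cube([390, 61, 34]);
translate([241, 205, 1281]) cube([390, 61, 34]);
translate([241, 205, 1606]) cube([390, 61, 34]);
translate([241, 205, 1931]) cube([390, 61, 34]);
translate([241, 205, 2256]) cube([390, 61, 34]);
translate([241, 205, 2581]) cube([390, 61, 34]);


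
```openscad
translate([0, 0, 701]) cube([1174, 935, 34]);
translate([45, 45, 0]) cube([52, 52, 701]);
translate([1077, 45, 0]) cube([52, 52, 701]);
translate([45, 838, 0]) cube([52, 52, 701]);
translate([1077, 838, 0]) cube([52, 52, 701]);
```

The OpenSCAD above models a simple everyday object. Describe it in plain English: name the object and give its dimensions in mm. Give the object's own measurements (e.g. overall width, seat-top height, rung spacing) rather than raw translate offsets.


A rectangular dining table. The top is 1174×935×34 mm with its upper surface at z = 735 mm. It stands on four 52×52 mm square legs, each inset 45 mm from the nearest pair of top edges, running from the floor to the underside of the top.


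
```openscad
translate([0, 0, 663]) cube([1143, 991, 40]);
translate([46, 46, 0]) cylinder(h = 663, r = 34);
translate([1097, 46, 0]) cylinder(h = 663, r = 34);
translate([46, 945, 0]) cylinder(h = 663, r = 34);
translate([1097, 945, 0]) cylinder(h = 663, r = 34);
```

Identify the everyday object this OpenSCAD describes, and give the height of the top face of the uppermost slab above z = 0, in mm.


A table. The table height is 703 mm.

A 1143×991×40 slab sits at z = 663 on four Ø68 mm round legs — a table. The top surface is at 663 + 40 = 703 mm.


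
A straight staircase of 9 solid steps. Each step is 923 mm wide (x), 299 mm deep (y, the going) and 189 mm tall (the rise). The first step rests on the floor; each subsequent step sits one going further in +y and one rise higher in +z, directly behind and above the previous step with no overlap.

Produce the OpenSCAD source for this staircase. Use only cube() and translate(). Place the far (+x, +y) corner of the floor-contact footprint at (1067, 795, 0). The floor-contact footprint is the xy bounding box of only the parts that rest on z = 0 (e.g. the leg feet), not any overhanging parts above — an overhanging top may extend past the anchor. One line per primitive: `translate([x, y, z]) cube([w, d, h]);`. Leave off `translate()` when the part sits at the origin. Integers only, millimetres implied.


translate([144, 496, 0]) cube([923, 299, 189]);
translate([144, 795, 189]) cube([923, 299, 189]);
translate([144, 1094, 378]) cube([923, 299, 189]);
translate([144, 1393, 567]) cube([923, 299, 189]);
translate([144, 1692, 756]) cube([923, 299, 189]);
translate([144, 1991, 945]) cube([923, 299, 189]);
translate([144, 2290, 1134]) cube([923, 299, 189]);
translate([144, 2589, 1323]) cube([923, 299, 189]);
translate([144, 2888, 1512]) cube([923, 299, 189]);


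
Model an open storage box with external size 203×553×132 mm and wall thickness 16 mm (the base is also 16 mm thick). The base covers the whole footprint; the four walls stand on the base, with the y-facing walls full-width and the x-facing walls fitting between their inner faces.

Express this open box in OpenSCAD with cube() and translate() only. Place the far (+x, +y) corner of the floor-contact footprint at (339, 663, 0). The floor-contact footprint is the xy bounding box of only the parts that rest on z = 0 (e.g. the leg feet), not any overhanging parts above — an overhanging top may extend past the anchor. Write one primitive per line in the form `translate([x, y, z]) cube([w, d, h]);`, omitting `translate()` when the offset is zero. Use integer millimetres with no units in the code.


translate([136, 110, 0]) cube([203, 553, 16]);
translate([136, 110, 16]) cube([203, 16, 116]);
translate([136, 647, 16]) cube([203, 16, 116]);
translate([136, 126, 16]) cube([16, 521, 116]);
translate([323, 126, 16]) cube([16, 521, 116]);


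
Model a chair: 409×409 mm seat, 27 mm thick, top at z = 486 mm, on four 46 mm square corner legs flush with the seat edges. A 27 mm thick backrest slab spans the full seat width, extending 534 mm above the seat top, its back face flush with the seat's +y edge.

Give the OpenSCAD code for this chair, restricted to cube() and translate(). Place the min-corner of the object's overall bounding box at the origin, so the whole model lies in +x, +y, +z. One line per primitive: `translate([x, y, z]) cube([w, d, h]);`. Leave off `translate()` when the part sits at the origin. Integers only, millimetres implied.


translate([0, 0, 459]) cube([409, 409, 27]);
cube([46, 46, 459]);
translate([363, 0, 0]) cube([46, 46, 459]);
translate([0, 363, 0]) cube([46, 46, 459]);
translate([363, 363, 0]) cube([46, 46, 459]);
translate([0, 382, 486]) cube([409, 27, 534]);


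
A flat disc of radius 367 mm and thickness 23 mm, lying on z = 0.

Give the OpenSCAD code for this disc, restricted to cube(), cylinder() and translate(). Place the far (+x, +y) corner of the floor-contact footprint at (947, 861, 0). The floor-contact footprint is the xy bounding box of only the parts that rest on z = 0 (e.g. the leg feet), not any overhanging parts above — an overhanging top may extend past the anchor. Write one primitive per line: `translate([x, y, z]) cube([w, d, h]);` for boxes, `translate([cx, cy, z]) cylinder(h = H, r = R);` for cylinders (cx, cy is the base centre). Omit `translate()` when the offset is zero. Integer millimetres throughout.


translate([580, 494, 0]) cylinder(h = 23, r = 367);


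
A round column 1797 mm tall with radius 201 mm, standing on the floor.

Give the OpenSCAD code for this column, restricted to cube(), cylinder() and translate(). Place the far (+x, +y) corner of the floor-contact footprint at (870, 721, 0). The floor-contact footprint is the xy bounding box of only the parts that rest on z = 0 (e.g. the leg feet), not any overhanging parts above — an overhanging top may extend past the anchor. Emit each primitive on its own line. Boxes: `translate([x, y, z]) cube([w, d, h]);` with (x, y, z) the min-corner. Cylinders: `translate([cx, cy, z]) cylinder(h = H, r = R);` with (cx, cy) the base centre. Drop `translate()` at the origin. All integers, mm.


translate([669, 520, 0]) cylinder(h = 1797, r = 201);


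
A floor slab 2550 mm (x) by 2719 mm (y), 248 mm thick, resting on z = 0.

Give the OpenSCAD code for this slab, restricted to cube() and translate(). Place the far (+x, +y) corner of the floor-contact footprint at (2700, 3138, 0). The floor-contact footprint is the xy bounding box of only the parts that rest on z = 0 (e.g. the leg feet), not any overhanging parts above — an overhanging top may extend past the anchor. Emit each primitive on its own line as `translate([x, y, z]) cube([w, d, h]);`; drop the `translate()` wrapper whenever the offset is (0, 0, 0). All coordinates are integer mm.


translate([150, 419, 0]) cube([2550, 2719, 248]);


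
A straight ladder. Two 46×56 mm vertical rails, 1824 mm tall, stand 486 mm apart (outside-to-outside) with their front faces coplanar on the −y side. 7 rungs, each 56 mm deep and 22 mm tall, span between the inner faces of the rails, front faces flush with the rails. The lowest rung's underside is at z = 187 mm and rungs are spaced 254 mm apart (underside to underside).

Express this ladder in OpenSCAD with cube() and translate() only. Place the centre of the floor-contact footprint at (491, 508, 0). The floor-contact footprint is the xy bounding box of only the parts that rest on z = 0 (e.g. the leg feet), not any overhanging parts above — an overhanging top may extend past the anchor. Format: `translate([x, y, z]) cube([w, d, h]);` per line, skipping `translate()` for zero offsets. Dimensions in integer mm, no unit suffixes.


translate([248, 480, 0]) cube([46, 56, 1824]);
translate([688, 480, 0]) cube([46, 56, 1824]);
translate([294, 480, 187]) cube([394, 56, 22]);
translate([294, 480, 441]) cube([394, 56, 22]);
translate([294, 480, 695]) cube([394, 56, 22]);
translate([294, 480, 949]) cube([394, 56, 22]);
translate([294, 480, 1203]) cube([394, 56, 22]);
translate([294, 480, 1457]) cube([394, 56, 22]);
translate([294, 480, 1711]) cube([394, 56, 22]);


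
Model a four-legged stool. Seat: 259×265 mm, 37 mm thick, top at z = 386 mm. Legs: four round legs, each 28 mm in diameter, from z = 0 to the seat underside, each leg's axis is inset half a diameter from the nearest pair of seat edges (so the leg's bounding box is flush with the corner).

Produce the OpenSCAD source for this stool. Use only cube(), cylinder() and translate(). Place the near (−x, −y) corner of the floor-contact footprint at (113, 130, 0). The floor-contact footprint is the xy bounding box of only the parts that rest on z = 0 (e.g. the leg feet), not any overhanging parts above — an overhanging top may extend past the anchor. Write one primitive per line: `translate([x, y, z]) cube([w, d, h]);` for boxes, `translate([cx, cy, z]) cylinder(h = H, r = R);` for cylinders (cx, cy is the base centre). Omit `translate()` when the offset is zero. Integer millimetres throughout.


translate([113, 130, 349]) cube([259, 265, 37]);
translate([127, 144, 0]) cylinder(h = 349, r = 14);
translate([358, 144, 0]) cylinder(h = 349, r = 14);
translate([127, 381, 0]) cylinder(h = 349, r = 14);
translate([358, 381, 0]) cylinder(h = 349, r = 14);


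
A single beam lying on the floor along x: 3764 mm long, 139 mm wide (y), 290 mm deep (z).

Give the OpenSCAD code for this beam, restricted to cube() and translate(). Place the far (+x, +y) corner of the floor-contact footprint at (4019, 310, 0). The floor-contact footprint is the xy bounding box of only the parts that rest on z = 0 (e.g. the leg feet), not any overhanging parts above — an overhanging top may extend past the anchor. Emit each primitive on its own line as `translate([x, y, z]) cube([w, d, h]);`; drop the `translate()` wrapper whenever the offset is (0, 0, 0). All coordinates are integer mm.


translate([255, 171, 0]) cube([3764, 139, 290]);


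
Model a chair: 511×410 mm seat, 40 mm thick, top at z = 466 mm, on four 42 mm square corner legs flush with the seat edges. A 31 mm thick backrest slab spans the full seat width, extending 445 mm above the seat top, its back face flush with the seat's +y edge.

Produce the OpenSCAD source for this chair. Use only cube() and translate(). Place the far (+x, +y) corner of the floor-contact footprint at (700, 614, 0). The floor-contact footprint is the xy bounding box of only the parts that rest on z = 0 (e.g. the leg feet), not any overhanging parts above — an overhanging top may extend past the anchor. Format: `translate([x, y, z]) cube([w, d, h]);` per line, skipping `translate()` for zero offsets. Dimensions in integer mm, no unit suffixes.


// leg_h = 466 - 40 = 426
translate([189, 204, 426]) cube([511, 410, 40]);
translate([189, 204, 0]) cube([42, 42, 426]);
translate([658, 204, 0]) cube([42, 42, 426]);
translate([189, 572, 0]) cube([42, 42, 426]);
translate([658, 572, 0]) cube([42, 42, 426]);
translate([189, 583, 466]) cube([511, 31, 445]);


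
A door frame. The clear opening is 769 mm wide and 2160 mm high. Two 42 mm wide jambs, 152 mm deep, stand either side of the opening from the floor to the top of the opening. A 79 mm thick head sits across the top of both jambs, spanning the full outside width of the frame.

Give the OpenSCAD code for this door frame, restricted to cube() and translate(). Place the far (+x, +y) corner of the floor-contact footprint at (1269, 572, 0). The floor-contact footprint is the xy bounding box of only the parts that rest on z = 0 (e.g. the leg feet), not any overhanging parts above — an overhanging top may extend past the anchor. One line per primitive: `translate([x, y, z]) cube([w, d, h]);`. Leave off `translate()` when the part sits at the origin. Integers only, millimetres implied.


translate([416, 420, 0]) cube([42, 152, 2160]);
translate([1227, 420, 0]) cube([42, 152, 2160]);
translate([416, 420, 2160]) cube([853, 152, 79]);


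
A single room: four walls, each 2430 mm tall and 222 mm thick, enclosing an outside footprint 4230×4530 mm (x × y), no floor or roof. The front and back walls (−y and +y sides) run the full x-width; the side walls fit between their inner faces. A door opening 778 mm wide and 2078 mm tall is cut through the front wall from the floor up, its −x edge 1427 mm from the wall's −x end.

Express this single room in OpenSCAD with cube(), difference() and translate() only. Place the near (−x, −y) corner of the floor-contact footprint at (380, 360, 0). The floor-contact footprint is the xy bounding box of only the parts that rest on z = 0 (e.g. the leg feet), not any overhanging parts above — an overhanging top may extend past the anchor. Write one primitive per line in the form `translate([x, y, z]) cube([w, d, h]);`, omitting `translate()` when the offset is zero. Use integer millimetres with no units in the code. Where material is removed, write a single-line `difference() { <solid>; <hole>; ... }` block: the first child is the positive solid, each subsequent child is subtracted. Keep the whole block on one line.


difference() { translate([380, 360, 0]) cube([4230, 222, 2430]); translate([1807, 360, 0]) cube([778, 222, 2078]); }
translate([380, 4668, 0]) cube([4230, 222, 2430]);
translate([380, 582, 0]) cube([222, 4086, 2430]);
translate([4388, 582, 0]) cube([222, 4086, 2430]);
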